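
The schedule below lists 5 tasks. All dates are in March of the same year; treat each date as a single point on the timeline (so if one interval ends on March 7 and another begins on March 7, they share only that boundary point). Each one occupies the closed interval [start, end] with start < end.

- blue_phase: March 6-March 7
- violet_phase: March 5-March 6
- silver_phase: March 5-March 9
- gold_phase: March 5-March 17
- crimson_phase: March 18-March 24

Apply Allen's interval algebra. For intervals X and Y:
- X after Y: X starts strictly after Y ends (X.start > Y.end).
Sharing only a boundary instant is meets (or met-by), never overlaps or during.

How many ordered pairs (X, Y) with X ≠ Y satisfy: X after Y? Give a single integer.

4

Checking all 20 ordered pairs for relation 'after'; matching pairs in alphabetical order:
(crimson_phase, blue_phase): crimson_phase after blue_phase ✓
(crimson_phase, gold_phase): crimson_phase after gold_phase ✓
(crimson_phase, silver_phase): crimson_phase after silver_phase ✓
(crimson_phase, violet_phase): crimson_phase after violet_phase ✓
Count: 4.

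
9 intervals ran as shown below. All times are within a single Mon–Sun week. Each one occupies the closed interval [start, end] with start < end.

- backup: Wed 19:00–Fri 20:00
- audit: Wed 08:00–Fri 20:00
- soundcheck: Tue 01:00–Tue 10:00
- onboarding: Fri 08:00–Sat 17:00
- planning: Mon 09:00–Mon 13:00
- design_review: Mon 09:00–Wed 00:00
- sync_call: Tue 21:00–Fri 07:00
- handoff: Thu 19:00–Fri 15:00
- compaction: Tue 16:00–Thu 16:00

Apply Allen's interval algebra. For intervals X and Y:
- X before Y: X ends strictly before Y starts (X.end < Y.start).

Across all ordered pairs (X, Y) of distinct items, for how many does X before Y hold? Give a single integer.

Checking all 72 ordered pairs for relation 'before'; matching pairs in alphabetical order:
(compaction, handoff): compaction before handoff ✓
(compaction, onboarding): compaction before onboarding ✓
(design_review, audit): design_review before audit ✓
(design_review, backup): design_review before backup ✓
(design_review, handoff): design_review before handoff ✓
(design_review, onboarding): design_review before onboarding ✓
(planning, audit): planning before audit ✓
(planning, backup): planning before backup ✓
(planning, compaction): planning before compaction ✓
(planning, handoff): planning before handoff ✓
(planning, onboarding): planning before onboarding ✓
(planning, soundcheck): planning before soundcheck ✓
(planning, sync_call): planning before sync_call ✓
(soundcheck, audit): soundcheck before audit ✓
(soundcheck, backup): soundcheck before backup ✓
(soundcheck, compaction): soundcheck before compaction ✓
(soundcheck, handoff): soundcheck before handoff ✓
(soundcheck, onboarding): soundcheck before onboarding ✓
(soundcheck, sync_call): soundcheck before sync_call ✓
(sync_call, onboarding): sync_call before onboarding ✓
Count: 20.

20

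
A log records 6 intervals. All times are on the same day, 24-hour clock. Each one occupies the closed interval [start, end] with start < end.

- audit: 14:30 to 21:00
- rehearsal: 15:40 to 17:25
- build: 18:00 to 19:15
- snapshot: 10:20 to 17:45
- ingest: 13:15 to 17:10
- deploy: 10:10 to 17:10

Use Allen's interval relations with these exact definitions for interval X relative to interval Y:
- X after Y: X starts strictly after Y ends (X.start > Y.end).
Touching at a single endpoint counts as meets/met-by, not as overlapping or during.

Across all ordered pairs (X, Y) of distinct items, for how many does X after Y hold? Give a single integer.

Checking all 30 ordered pairs for relation 'after'; matching pairs in alphabetical order:
(build, deploy): build after deploy ✓
(build, ingest): build after ingest ✓
(build, rehearsal): build after rehearsal ✓
(build, snapshot): build after snapshot ✓
Count: 4.

4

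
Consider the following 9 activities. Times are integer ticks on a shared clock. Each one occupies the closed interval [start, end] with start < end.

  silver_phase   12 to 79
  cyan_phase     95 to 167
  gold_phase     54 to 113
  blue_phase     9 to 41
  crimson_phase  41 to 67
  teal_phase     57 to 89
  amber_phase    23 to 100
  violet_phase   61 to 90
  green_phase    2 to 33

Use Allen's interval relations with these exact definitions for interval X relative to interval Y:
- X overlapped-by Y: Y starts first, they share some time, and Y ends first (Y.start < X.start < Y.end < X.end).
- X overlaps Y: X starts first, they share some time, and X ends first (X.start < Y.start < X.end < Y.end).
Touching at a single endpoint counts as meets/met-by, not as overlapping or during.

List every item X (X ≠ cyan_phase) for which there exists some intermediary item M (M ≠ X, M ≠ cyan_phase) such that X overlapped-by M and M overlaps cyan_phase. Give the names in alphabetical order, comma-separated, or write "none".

Target cyan_phase = [95, 167].
Intermediaries M with M overlaps cyan_phase: amber_phase, gold_phase.
Via amber_phase — items with X overlapped-by amber_phase: gold_phase.
Via gold_phase — items with X overlapped-by gold_phase: none.
Union: gold_phase.

gold_phase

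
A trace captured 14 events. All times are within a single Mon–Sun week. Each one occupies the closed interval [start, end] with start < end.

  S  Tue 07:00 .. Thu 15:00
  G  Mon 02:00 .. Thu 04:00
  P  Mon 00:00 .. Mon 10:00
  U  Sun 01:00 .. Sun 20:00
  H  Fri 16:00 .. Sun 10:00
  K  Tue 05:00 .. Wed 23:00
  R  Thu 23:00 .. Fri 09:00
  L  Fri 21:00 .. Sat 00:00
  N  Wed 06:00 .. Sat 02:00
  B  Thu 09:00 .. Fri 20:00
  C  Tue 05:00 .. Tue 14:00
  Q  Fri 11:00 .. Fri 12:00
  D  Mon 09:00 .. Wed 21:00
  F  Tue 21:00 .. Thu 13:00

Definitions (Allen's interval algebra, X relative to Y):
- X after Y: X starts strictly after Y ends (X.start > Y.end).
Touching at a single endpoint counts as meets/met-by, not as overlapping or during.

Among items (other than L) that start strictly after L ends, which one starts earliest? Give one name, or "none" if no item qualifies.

Target L = [Fri 21:00, Sat 00:00].
B [Thu 09:00, Fri 20:00] → before → excluded.
C [Tue 05:00, Tue 14:00] → before → excluded.
D [Mon 09:00, Wed 21:00] → before → excluded.
F [Tue 21:00, Thu 13:00] → before → excluded.
G [Mon 02:00, Thu 04:00] → before → excluded.
H [Fri 16:00, Sun 10:00] → contains → excluded.
K [Tue 05:00, Wed 23:00] → before → excluded.
N [Wed 06:00, Sat 02:00] → contains → excluded.
P [Mon 00:00, Mon 10:00] → before → excluded.
Q [Fri 11:00, Fri 12:00] → before → excluded.
R [Thu 23:00, Fri 09:00] → before → excluded.
S [Tue 07:00, Thu 15:00] → before → excluded.
U [Sun 01:00, Sun 20:00] → after → candidate.
Among candidates, earliest start is Sun 01:00 → U.

U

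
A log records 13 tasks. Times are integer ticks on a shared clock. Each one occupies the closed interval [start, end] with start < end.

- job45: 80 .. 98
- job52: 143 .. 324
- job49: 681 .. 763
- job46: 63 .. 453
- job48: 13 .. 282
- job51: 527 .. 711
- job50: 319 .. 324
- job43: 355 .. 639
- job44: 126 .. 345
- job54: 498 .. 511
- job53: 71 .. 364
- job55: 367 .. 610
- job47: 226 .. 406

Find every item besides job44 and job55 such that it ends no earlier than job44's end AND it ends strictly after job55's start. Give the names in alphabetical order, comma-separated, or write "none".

job43, job46, job47, job49, job51, job54

Conditions: its end is no earlier than job44's end (X.end >= 345) AND its end is strictly after job55's start (X.end > 367).
job43: end 639 >= 345? ✓; end 639 > 367? ✓ → yes.
job45: end 98 >= 345? ✗; end 98 > 367? ✗ → no.
job46: end 453 >= 345? ✓; end 453 > 367? ✓ → yes.
job47: end 406 >= 345? ✓; end 406 > 367? ✓ → yes.
job48: end 282 >= 345? ✗; end 282 > 367? ✗ → no.
job49: end 763 >= 345? ✓; end 763 > 367? ✓ → yes.
job50: end 324 >= 345? ✗; end 324 > 367? ✗ → no.
job51: end 711 >= 345? ✓; end 711 > 367? ✓ → yes.
job52: end 324 >= 345? ✗; end 324 > 367? ✗ → no.
job53: end 364 >= 345? ✓; end 364 > 367? ✗ → no.
job54: end 511 >= 345? ✓; end 511 > 367? ✓ → yes.
Result: job43, job46, job47, job49, job51, job54.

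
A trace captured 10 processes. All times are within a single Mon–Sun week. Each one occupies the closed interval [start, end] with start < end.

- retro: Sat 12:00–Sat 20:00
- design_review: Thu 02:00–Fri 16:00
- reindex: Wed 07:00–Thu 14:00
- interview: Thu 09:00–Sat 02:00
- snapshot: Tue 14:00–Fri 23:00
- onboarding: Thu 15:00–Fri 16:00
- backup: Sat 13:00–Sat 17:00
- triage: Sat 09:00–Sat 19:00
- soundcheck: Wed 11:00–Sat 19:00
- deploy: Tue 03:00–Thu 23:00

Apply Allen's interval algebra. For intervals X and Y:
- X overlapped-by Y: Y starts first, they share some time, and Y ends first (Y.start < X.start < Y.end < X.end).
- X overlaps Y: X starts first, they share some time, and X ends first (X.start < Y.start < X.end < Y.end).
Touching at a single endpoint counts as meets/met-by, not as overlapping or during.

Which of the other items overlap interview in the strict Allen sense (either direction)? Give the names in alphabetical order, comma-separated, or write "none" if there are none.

Target interview = [Thu 09:00, Sat 02:00].
backup [Sat 13:00, Sat 17:00] → after → no.
deploy [Tue 03:00, Thu 23:00] → overlaps → yes.
design_review [Thu 02:00, Fri 16:00] → overlaps → yes.
onboarding [Thu 15:00, Fri 16:00] → during → no.
reindex [Wed 07:00, Thu 14:00] → overlaps → yes.
retro [Sat 12:00, Sat 20:00] → after → no.
snapshot [Tue 14:00, Fri 23:00] → overlaps → yes.
soundcheck [Wed 11:00, Sat 19:00] → contains → no.
triage [Sat 09:00, Sat 19:00] → after → no.
Result: deploy, design_review, reindex, snapshot.

deploy, design_review, reindex, snapshot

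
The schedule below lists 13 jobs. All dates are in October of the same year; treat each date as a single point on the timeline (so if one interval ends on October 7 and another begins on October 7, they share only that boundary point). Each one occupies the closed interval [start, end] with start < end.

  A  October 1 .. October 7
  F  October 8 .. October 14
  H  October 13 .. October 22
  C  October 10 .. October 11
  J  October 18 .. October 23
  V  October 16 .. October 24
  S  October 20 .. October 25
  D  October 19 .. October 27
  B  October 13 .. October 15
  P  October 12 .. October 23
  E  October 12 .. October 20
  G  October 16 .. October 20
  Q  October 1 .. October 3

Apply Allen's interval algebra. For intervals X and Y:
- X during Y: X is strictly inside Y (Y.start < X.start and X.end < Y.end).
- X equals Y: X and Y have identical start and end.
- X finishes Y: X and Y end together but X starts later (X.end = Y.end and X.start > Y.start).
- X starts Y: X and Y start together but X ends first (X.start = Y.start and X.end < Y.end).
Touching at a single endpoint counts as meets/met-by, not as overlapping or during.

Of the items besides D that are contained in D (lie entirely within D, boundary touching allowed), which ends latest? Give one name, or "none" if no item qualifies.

S

Target D = [October 19, October 27].
A [October 1, October 7] → before → excluded.
B [October 13, October 15] → before → excluded.
C [October 10, October 11] → before → excluded.
E [October 12, October 20] → overlaps → excluded.
F [October 8, October 14] → before → excluded.
G [October 16, October 20] → overlaps → excluded.
H [October 13, October 22] → overlaps → excluded.
J [October 18, October 23] → overlaps → excluded.
P [October 12, October 23] → overlaps → excluded.
Q [October 1, October 3] → before → excluded.
S [October 20, October 25] → during → candidate.
V [October 16, October 24] → overlaps → excluded.
Among candidates, latest end is October 25 → S.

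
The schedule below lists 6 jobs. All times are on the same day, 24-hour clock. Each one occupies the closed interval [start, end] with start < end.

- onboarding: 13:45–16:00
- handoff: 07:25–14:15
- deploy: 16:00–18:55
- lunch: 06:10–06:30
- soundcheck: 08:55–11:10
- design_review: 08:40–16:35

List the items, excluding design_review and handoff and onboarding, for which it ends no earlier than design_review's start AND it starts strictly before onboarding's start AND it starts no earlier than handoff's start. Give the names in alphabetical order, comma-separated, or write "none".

Conditions: its end is no earlier than design_review's start (X.end >= 08:40) AND its start is strictly before onboarding's start (X.start < 13:45) AND its start is no earlier than handoff's start (X.start >= 07:25).
deploy: end 18:55 >= 08:40? ✓; start 16:00 < 13:45? ✗; start 16:00 >= 07:25? ✓ → no.
lunch: end 06:30 >= 08:40? ✗; start 06:10 < 13:45? ✓; start 06:10 >= 07:25? ✗ → no.
soundcheck: end 11:10 >= 08:40? ✓; start 08:55 < 13:45? ✓; start 08:55 >= 07:25? ✓ → yes.
Result: soundcheck.

soundcheck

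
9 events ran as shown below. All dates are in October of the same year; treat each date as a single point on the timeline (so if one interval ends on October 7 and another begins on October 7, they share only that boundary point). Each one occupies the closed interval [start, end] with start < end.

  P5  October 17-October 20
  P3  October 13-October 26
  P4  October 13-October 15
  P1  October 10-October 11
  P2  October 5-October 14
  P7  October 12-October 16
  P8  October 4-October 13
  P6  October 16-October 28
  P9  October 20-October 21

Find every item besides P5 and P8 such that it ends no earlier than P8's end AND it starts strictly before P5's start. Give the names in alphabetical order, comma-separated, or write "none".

Conditions: its end is no earlier than P8's end (X.end >= October 13) AND its start is strictly before P5's start (X.start < October 17).
P1: end October 11 >= October 13? ✗; start October 10 < October 17? ✓ → no.
P2: end October 14 >= October 13? ✓; start October 5 < October 17? ✓ → yes.
P3: end October 26 >= October 13? ✓; start October 13 < October 17? ✓ → yes.
P4: end October 15 >= October 13? ✓; start October 13 < October 17? ✓ → yes.
P6: end October 28 >= October 13? ✓; start October 16 < October 17? ✓ → yes.
P7: end October 16 >= October 13? ✓; start October 12 < October 17? ✓ → yes.
P9: end October 21 >= October 13? ✓; start October 20 < October 17? ✗ → no.
Result: P2, P3, P4, P6, P7.

P2, P3, P4, P6, P7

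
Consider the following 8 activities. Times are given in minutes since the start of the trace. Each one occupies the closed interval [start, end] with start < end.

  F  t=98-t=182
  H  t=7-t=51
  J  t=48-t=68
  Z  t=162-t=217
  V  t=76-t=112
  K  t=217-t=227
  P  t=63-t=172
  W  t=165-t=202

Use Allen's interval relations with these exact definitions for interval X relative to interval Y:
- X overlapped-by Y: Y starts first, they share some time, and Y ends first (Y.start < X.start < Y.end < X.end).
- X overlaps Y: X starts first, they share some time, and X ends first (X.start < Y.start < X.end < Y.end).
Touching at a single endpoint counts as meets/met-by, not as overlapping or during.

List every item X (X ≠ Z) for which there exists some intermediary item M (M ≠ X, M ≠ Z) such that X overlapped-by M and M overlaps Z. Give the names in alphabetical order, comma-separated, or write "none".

Target Z = [t=162, t=217].
Intermediaries M with M overlaps Z: F, P.
Via F — items with X overlapped-by F: W.
Via P — items with X overlapped-by P: F, W.
Union: F, W.

F, W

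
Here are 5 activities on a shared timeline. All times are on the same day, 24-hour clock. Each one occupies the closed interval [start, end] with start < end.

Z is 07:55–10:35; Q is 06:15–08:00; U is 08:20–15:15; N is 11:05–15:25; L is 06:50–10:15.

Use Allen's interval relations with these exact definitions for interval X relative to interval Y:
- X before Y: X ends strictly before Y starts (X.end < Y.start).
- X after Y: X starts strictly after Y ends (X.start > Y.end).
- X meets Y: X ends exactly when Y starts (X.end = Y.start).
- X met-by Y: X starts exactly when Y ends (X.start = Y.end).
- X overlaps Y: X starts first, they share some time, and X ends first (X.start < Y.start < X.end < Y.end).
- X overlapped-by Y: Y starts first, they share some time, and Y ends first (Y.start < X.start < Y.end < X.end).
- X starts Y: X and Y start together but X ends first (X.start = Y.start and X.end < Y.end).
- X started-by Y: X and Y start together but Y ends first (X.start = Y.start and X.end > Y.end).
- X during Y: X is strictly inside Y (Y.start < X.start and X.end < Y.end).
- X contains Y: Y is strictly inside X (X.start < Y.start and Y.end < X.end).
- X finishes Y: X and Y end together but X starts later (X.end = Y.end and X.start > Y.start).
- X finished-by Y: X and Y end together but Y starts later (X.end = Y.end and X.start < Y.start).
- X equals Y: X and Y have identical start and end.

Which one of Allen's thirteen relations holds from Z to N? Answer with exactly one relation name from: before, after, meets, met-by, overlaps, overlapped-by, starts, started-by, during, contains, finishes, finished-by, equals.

Z = [07:55, 10:35]; N = [11:05, 15:25].
Compare endpoints: Z.start < N.start, Z.start < N.end, Z.end < N.start, Z.end < N.end.
That pattern is 'before'.

before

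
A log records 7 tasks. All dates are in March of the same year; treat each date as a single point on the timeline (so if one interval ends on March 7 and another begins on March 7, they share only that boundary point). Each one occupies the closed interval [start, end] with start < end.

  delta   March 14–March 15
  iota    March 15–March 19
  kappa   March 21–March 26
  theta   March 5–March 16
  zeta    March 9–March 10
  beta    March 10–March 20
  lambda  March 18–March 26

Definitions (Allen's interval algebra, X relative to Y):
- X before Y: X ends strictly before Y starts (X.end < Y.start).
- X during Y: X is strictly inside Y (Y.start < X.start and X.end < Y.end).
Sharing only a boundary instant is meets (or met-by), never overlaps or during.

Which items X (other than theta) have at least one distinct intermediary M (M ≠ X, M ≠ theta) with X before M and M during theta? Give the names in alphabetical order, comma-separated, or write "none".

zeta

Target theta = [March 5, March 16].
Intermediaries M with M during theta: delta, zeta.
Via delta — items with X before delta: zeta.
Via zeta — items with X before zeta: none.
Union: zeta.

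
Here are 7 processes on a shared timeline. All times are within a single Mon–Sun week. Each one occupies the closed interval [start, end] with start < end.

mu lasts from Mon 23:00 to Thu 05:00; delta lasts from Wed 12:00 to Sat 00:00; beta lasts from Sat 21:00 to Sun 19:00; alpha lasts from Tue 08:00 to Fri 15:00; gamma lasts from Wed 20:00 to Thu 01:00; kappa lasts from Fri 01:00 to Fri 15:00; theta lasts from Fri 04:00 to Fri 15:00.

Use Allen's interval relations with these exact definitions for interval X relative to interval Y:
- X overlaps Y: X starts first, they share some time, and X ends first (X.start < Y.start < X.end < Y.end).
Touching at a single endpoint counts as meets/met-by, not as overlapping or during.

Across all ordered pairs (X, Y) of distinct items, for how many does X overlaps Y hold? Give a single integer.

3

Checking all 42 ordered pairs for relation 'overlaps'; matching pairs in alphabetical order:
(alpha, delta): alpha overlaps delta ✓
(mu, alpha): mu overlaps alpha ✓
(mu, delta): mu overlaps delta ✓
Count: 3.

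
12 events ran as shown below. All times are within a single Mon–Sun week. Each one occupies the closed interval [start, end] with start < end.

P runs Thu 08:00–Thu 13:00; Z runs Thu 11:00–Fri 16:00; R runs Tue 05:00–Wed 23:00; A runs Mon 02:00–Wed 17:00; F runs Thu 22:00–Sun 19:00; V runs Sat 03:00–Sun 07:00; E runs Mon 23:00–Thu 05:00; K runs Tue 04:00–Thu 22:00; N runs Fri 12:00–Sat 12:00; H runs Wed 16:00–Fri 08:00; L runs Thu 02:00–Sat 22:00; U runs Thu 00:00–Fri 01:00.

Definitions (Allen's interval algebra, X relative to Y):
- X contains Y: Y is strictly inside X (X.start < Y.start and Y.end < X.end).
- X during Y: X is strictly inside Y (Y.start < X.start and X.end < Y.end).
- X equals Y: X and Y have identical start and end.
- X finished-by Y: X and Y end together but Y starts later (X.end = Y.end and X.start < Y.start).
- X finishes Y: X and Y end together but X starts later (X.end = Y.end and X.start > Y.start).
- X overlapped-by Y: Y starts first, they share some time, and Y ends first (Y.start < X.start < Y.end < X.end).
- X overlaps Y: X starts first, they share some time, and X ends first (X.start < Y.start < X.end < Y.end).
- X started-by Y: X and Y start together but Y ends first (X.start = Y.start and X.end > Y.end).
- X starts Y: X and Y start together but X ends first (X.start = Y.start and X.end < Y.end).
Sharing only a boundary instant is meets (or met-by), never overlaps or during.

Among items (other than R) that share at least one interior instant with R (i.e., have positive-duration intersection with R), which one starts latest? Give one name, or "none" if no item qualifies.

Target R = [Tue 05:00, Wed 23:00].
A [Mon 02:00, Wed 17:00] → overlaps → candidate.
E [Mon 23:00, Thu 05:00] → contains → candidate.
F [Thu 22:00, Sun 19:00] → after → excluded.
H [Wed 16:00, Fri 08:00] → overlapped-by → candidate.
K [Tue 04:00, Thu 22:00] → contains → candidate.
L [Thu 02:00, Sat 22:00] → after → excluded.
N [Fri 12:00, Sat 12:00] → after → excluded.
P [Thu 08:00, Thu 13:00] → after → excluded.
U [Thu 00:00, Fri 01:00] → after → excluded.
V [Sat 03:00, Sun 07:00] → after → excluded.
Z [Thu 11:00, Fri 16:00] → after → excluded.
Among candidates, latest start is Wed 16:00 → H.

H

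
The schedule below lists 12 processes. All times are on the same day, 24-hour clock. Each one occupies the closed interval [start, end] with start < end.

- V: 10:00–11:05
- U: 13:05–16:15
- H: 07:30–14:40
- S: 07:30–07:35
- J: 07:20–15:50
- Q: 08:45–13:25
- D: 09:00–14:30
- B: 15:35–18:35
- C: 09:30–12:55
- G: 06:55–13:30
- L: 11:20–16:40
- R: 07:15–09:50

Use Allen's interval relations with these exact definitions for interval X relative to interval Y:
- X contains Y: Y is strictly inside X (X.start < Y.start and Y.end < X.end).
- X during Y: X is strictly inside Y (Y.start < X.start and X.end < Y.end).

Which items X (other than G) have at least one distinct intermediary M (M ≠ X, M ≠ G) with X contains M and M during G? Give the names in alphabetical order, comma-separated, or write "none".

Target G = [06:55, 13:30].
Intermediaries M with M during G: C, Q, R, S, V.
Via C — items with X contains C: D, H, J, Q.
Via Q — items with X contains Q: H, J.
Via R — items with X contains R: none.
Via S — items with X contains S: J, R.
Via V — items with X contains V: C, D, H, J, Q.
Union: C, D, H, J, Q, R.

C, D, H, J, Q, R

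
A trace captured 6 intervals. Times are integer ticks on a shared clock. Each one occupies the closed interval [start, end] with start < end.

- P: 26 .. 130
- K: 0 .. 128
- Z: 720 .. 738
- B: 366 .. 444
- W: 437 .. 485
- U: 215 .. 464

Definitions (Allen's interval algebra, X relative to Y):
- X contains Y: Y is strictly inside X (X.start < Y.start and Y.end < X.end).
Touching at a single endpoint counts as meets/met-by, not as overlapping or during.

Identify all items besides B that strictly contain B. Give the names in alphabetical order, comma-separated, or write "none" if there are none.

U

Target B = [366, 444].
K [0, 128] → before → no.
P [26, 130] → before → no.
U [215, 464] → contains → yes.
W [437, 485] → overlapped-by → no.
Z [720, 738] → after → no.
Result: U.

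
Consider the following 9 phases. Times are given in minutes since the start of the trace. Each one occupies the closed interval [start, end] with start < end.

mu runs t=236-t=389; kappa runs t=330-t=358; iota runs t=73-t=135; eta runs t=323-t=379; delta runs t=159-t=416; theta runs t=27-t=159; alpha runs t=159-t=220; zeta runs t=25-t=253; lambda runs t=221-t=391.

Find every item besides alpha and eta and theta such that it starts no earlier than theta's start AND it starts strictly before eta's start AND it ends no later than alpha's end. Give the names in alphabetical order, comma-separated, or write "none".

iota

Conditions: its start is no earlier than theta's start (X.start >= t=27) AND its start is strictly before eta's start (X.start < t=323) AND its end is no later than alpha's end (X.end <= t=220).
delta: start t=159 >= t=27? ✓; start t=159 < t=323? ✓; end t=416 <= t=220? ✗ → no.
iota: start t=73 >= t=27? ✓; start t=73 < t=323? ✓; end t=135 <= t=220? ✓ → yes.
kappa: start t=330 >= t=27? ✓; start t=330 < t=323? ✗; end t=358 <= t=220? ✗ → no.
lambda: start t=221 >= t=27? ✓; start t=221 < t=323? ✓; end t=391 <= t=220? ✗ → no.
mu: start t=236 >= t=27? ✓; start t=236 < t=323? ✓; end t=389 <= t=220? ✗ → no.
zeta: start t=25 >= t=27? ✗; start t=25 < t=323? ✓; end t=253 <= t=220? ✗ → no.
Result: iota.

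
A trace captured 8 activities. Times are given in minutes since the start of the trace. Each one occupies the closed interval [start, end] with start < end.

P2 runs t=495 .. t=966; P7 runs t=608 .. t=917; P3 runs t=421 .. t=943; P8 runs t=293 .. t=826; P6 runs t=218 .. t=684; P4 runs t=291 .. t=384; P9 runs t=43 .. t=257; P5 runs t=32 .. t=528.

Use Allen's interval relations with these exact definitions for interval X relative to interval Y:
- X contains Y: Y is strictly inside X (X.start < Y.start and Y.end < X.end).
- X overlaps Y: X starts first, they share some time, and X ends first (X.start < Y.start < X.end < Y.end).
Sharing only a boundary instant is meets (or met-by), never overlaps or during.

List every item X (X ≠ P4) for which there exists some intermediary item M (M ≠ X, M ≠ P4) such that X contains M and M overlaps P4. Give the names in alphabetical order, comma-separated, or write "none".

none

Target P4 = [t=291, t=384].
Intermediaries M with M overlaps P4: none.
Union: none.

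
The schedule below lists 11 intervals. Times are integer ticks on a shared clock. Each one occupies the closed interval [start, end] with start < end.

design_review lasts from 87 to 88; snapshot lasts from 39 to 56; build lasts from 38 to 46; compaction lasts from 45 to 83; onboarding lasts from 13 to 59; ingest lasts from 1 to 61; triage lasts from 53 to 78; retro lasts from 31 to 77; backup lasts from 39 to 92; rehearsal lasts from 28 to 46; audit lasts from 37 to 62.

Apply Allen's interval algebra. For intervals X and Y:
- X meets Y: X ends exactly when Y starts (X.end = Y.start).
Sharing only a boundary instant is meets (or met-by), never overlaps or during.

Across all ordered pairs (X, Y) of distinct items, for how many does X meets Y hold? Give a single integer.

0

Checking all 110 ordered pairs for relation 'meets'; matching pairs in alphabetical order:
No pair satisfies it.
Count: 0.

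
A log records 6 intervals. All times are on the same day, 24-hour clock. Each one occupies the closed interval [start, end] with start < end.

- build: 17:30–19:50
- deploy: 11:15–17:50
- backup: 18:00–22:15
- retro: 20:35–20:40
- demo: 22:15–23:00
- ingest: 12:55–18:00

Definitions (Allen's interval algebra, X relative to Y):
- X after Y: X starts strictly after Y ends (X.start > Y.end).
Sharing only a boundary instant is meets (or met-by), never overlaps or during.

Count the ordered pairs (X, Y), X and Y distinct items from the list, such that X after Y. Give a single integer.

8

Checking all 30 ordered pairs for relation 'after'; matching pairs in alphabetical order:
(backup, deploy): backup after deploy ✓
(demo, build): demo after build ✓
(demo, deploy): demo after deploy ✓
(demo, ingest): demo after ingest ✓
(demo, retro): demo after retro ✓
(retro, build): retro after build ✓
(retro, deploy): retro after deploy ✓
(retro, ingest): retro after ingest ✓
Count: 8.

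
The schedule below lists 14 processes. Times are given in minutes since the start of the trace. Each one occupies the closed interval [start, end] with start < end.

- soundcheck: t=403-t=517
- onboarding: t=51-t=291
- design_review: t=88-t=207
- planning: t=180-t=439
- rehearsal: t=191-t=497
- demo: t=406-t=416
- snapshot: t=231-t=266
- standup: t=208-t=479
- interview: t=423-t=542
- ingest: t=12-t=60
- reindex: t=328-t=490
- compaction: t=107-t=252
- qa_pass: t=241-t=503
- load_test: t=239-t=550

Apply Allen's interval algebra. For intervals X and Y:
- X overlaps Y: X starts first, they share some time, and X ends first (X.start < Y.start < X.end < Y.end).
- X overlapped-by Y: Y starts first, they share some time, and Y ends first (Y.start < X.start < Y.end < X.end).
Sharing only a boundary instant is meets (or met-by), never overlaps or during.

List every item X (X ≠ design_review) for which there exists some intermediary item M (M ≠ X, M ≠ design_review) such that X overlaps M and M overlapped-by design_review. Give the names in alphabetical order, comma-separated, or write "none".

compaction, onboarding, planning

Target design_review = [t=88, t=207].
Intermediaries M with M overlapped-by design_review: compaction, planning, rehearsal.
Via compaction — items with X overlaps compaction: none.
Via planning — items with X overlaps planning: compaction, onboarding.
Via rehearsal — items with X overlaps rehearsal: compaction, onboarding, planning.
Union: compaction, onboarding, planning.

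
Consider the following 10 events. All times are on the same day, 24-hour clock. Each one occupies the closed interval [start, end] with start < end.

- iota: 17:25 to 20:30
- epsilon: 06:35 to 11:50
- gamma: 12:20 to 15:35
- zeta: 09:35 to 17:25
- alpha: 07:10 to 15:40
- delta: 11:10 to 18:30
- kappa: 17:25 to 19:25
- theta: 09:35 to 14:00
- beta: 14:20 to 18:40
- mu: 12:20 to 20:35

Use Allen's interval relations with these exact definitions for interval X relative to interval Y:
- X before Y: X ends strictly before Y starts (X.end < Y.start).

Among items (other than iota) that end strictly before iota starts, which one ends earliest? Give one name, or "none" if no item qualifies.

epsilon

Target iota = [17:25, 20:30].
alpha [07:10, 15:40] → before → candidate.
beta [14:20, 18:40] → overlaps → excluded.
delta [11:10, 18:30] → overlaps → excluded.
epsilon [06:35, 11:50] → before → candidate.
gamma [12:20, 15:35] → before → candidate.
kappa [17:25, 19:25] → starts → excluded.
mu [12:20, 20:35] → contains → excluded.
theta [09:35, 14:00] → before → candidate.
zeta [09:35, 17:25] → meets → excluded.
Among candidates, earliest end is 11:50 → epsilon.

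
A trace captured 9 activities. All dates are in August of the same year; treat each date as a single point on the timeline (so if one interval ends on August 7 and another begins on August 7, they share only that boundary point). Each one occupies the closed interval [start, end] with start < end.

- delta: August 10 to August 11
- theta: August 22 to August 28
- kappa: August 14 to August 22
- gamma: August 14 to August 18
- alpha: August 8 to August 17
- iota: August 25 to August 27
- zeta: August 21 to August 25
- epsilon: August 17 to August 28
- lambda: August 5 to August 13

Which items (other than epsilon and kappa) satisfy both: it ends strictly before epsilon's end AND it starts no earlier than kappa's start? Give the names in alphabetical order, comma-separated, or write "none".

Conditions: its end is strictly before epsilon's end (X.end < August 28) AND its start is no earlier than kappa's start (X.start >= August 14).
alpha: end August 17 < August 28? ✓; start August 8 >= August 14? ✗ → no.
delta: end August 11 < August 28? ✓; start August 10 >= August 14? ✗ → no.
gamma: end August 18 < August 28? ✓; start August 14 >= August 14? ✓ → yes.
iota: end August 27 < August 28? ✓; start August 25 >= August 14? ✓ → yes.
lambda: end August 13 < August 28? ✓; start August 5 >= August 14? ✗ → no.
theta: end August 28 < August 28? ✗; start August 22 >= August 14? ✓ → no.
zeta: end August 25 < August 28? ✓; start August 21 >= August 14? ✓ → yes.
Result: gamma, iota, zeta.

gamma, iota, zeta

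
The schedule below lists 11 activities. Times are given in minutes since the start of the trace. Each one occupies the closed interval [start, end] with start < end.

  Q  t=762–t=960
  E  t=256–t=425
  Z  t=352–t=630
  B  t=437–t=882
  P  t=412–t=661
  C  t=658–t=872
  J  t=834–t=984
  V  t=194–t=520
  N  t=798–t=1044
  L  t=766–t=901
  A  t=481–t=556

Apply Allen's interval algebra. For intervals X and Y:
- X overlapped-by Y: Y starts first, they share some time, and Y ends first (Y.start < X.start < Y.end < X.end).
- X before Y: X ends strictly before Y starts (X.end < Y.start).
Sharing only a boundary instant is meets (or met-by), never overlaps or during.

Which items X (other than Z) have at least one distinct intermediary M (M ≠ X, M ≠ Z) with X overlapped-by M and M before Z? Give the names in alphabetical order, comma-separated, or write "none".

none

Target Z = [t=352, t=630].
Intermediaries M with M before Z: none.
Union: none.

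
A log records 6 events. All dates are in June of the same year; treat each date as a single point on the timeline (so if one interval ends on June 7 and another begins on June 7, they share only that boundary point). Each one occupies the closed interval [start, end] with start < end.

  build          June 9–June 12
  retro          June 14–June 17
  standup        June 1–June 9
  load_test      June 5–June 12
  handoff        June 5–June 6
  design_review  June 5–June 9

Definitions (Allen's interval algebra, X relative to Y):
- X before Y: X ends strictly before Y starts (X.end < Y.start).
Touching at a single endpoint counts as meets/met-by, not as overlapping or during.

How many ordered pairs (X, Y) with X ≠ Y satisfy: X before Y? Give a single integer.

Checking all 30 ordered pairs for relation 'before'; matching pairs in alphabetical order:
(build, retro): build before retro ✓
(design_review, retro): design_review before retro ✓
(handoff, build): handoff before build ✓
(handoff, retro): handoff before retro ✓
(load_test, retro): load_test before retro ✓
(standup, retro): standup before retro ✓
Count: 6.

6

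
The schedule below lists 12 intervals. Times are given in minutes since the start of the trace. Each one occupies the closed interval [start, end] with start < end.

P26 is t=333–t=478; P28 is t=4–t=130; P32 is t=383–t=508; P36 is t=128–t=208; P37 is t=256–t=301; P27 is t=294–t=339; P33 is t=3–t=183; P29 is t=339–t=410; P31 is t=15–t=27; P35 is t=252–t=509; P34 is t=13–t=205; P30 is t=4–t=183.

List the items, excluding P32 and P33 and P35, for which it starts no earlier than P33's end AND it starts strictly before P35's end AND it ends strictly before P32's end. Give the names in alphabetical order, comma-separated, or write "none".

Conditions: its start is no earlier than P33's end (X.start >= t=183) AND its start is strictly before P35's end (X.start < t=509) AND its end is strictly before P32's end (X.end < t=508).
P26: start t=333 >= t=183? ✓; start t=333 < t=509? ✓; end t=478 < t=508? ✓ → yes.
P27: start t=294 >= t=183? ✓; start t=294 < t=509? ✓; end t=339 < t=508? ✓ → yes.
P28: start t=4 >= t=183? ✗; start t=4 < t=509? ✓; end t=130 < t=508? ✓ → no.
P29: start t=339 >= t=183? ✓; start t=339 < t=509? ✓; end t=410 < t=508? ✓ → yes.
P30: start t=4 >= t=183? ✗; start t=4 < t=509? ✓; end t=183 < t=508? ✓ → no.
P31: start t=15 >= t=183? ✗; start t=15 < t=509? ✓; end t=27 < t=508? ✓ → no.
P34: start t=13 >= t=183? ✗; start t=13 < t=509? ✓; end t=205 < t=508? ✓ → no.
P36: start t=128 >= t=183? ✗; start t=128 < t=509? ✓; end t=208 < t=508? ✓ → no.
P37: start t=256 >= t=183? ✓; start t=256 < t=509? ✓; end t=301 < t=508? ✓ → yes.
Result: P26, P27, P29, P37.

P26, P27, P29, P37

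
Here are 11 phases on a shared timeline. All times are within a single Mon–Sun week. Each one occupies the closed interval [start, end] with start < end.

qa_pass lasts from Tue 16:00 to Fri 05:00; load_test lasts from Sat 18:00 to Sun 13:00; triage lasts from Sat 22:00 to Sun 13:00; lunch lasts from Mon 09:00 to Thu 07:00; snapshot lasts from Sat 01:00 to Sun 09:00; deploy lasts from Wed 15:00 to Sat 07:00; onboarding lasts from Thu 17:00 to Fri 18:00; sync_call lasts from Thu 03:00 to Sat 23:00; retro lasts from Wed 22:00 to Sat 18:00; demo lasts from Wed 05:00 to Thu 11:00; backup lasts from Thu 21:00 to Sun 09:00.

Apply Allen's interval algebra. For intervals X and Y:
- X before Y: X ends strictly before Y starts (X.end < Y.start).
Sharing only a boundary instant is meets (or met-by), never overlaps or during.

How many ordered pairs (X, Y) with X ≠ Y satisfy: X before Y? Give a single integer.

19

Checking all 110 ordered pairs for relation 'before'; matching pairs in alphabetical order:
(demo, backup): demo before backup ✓
(demo, load_test): demo before load_test ✓
(demo, onboarding): demo before onboarding ✓
(demo, snapshot): demo before snapshot ✓
(demo, triage): demo before triage ✓
(deploy, load_test): deploy before load_test ✓
(deploy, triage): deploy before triage ✓
(lunch, backup): lunch before backup ✓
(lunch, load_test): lunch before load_test ✓
(lunch, onboarding): lunch before onboarding ✓
(lunch, snapshot): lunch before snapshot ✓
(lunch, triage): lunch before triage ✓
(onboarding, load_test): onboarding before load_test ✓
(onboarding, snapshot): onboarding before snapshot ✓
(onboarding, triage): onboarding before triage ✓
(qa_pass, load_test): qa_pass before load_test ✓
(qa_pass, snapshot): qa_pass before snapshot ✓
(qa_pass, triage): qa_pass before triage ✓
(retro, triage): retro before triage ✓
Count: 19.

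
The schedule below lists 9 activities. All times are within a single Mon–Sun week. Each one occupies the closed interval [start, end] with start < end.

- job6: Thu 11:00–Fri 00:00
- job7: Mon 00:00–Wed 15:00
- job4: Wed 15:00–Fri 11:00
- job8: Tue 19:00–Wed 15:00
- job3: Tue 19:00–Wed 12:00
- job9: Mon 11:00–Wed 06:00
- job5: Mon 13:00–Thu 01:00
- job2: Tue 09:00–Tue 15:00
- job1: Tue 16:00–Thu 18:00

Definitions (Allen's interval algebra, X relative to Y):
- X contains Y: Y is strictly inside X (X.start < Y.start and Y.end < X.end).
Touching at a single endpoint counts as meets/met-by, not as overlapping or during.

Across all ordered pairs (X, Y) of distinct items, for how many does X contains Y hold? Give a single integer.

10

Checking all 72 ordered pairs for relation 'contains'; matching pairs in alphabetical order:
(job1, job3): job1 contains job3 ✓
(job1, job8): job1 contains job8 ✓
(job4, job6): job4 contains job6 ✓
(job5, job2): job5 contains job2 ✓
(job5, job3): job5 contains job3 ✓
(job5, job8): job5 contains job8 ✓
(job7, job2): job7 contains job2 ✓
(job7, job3): job7 contains job3 ✓
(job7, job9): job7 contains job9 ✓
(job9, job2): job9 contains job2 ✓
Count: 10.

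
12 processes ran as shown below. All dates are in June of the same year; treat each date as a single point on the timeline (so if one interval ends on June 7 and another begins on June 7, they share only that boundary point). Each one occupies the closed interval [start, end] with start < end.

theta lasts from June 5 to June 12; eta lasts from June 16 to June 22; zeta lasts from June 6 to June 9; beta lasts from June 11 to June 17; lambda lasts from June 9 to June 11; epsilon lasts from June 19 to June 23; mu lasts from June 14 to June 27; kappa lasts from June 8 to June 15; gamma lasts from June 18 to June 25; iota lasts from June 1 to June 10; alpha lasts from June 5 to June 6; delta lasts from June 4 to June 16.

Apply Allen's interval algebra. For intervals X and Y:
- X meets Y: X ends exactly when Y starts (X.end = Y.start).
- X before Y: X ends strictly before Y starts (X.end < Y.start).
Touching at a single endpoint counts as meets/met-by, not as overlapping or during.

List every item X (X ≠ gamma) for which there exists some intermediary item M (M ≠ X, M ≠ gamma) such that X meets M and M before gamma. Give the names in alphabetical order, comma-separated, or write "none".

Target gamma = [June 18, June 25].
Intermediaries M with M before gamma: alpha, beta, delta, iota, kappa, lambda, theta, zeta.
Via alpha — items with X meets alpha: none.
Via beta — items with X meets beta: lambda.
Via delta — items with X meets delta: none.
Via iota — items with X meets iota: none.
Via kappa — items with X meets kappa: none.
Via lambda — items with X meets lambda: zeta.
Via theta — items with X meets theta: none.
Via zeta — items with X meets zeta: alpha.
Union: alpha, lambda, zeta.

alpha, lambda, zeta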